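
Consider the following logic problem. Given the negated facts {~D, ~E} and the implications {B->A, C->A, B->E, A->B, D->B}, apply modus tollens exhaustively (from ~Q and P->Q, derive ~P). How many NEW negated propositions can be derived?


Initial negated facts: {~D, ~E}
Apply modus tollens to closure:
  ~E and B->E  =>  ~B
  ~B and A->B  =>  ~A
  ~A and C->A  =>  ~C
Final negated: {~A, ~B, ~C, ~D, ~E}
New negations: {~A, ~B, ~C}
Count = 3

3


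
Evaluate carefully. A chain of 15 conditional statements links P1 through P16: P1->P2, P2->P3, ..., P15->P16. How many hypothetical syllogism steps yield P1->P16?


With 15 implications in a chain connecting 16 propositions:
P1->P2, P2->P3, ..., P15->P16
Steps needed = (number of implications) - 1 = 15 - 1 = 14

14


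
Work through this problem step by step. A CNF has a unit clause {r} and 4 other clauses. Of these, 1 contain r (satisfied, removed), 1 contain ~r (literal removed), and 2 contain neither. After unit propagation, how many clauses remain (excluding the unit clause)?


Satisfied (removed): 1
Shortened (remain): 1
Unchanged (remain): 2
Remaining = 1 + 2 = 3

3


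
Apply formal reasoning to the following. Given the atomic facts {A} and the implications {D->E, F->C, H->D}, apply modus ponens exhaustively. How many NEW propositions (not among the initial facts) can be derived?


Initial facts: {A}
Apply modus ponens to closure:
  (no implication fires)
Final known: {A}
New propositions: {(none)}
Count = 0

0


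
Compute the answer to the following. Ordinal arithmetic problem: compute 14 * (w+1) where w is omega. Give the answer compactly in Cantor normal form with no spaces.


Compute 14 * (w+1).
Ordinal * is associative and left-distributive over +, but NOT commutative; for finite n>1, n*w = w but w*n stays w*n.
By left-distributivity: 14 * (w+1) = 14*w + 14*1 = w + 14 = w+14.
Result = w+14

w+14


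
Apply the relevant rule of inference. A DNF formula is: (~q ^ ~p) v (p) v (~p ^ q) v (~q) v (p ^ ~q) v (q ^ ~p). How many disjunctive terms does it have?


A DNF formula is a disjunction of terms (conjunctions).
Terms are separated by v.
Counting the disjuncts: 6 terms.

6


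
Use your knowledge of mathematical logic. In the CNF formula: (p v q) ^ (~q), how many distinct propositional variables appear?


Identify each variable that appears in the formula.
Variables found: p, q
Count = 2

2


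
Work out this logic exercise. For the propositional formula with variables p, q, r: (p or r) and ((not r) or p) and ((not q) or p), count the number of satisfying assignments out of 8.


Evaluate all 8 assignments for p, q, r:
p=0, q=0, r=0: 0
p=0, q=0, r=1: 0
p=0, q=1, r=0: 0
p=0, q=1, r=1: 0
p=1, q=0, r=0: 1
p=1, q=0, r=1: 1
p=1, q=1, r=0: 1
p=1, q=1, r=1: 1
Satisfying count = 4

4


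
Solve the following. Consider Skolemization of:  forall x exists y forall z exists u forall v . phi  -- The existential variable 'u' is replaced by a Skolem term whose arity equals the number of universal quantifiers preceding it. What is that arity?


Quantifier prefix: forall x exists y forall z exists u forall v
'u' is existentially quantified at position 4.
Universal variables preceding it: x, z
Skolem function arity = 2

2


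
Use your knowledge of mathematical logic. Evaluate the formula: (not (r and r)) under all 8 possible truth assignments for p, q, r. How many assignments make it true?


Check all 8 assignments:
p=0, q=0, r=0: 1
p=0, q=0, r=1: 0
p=0, q=1, r=0: 1
p=0, q=1, r=1: 0
p=1, q=0, r=0: 1
p=1, q=0, r=1: 0
p=1, q=1, r=0: 1
p=1, q=1, r=1: 0
Count of True = 4

4


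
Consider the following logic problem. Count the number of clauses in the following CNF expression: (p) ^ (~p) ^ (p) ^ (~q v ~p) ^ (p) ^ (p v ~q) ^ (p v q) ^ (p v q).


A CNF formula is a conjunction of clauses.
Clauses are separated by ^.
Counting the conjuncts: 8 clauses.

8


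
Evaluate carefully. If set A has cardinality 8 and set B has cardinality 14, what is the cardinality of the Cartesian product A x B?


The Cartesian product A x B contains all ordered pairs (a, b).
|A x B| = |A| * |B| = 8 * 14 = 112

112


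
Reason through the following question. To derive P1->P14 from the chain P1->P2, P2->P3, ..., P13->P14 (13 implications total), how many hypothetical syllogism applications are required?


With 13 implications in a chain connecting 14 propositions:
P1->P2, P2->P3, ..., P13->P14
Steps needed = (number of implications) - 1 = 13 - 1 = 12

12


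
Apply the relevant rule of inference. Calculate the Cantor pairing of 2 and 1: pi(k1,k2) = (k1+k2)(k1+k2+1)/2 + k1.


k1 + k2 = 3
(k1+k2)(k1+k2+1)/2 = 3 * 4 / 2 = 6
pi = 6 + 2 = 8

8


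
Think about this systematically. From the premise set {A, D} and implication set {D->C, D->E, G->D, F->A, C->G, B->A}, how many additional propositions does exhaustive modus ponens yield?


Initial facts: {A, D}
Apply modus ponens to closure:
  D and D->C  =>  C
  D and D->E  =>  E
  C and C->G  =>  G
Final known: {A, C, D, E, G}
New propositions: {C, E, G}
Count = 3

3


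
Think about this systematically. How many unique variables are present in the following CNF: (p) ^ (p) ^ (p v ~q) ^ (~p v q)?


Identify each variable that appears in the formula.
Variables found: p, q
Count = 2

2


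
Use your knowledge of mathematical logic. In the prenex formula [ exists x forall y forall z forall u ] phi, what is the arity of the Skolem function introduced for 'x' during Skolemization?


Quantifier prefix: exists x forall y forall z forall u
'x' is existentially quantified at position 1.
No universal quantifiers precede it.
Skolem function arity = 0 (a Skolem constant)

0


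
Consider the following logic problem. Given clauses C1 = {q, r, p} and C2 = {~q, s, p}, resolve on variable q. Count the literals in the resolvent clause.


Remove q from C1 and ~q from C2.
C1 remainder: {r, p}
C2 remainder: {s, p}
Union (resolvent): {p, r, s}
Resolvent has 3 literal(s).

3


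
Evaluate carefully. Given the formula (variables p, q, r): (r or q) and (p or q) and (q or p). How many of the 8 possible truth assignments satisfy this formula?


Evaluate all 8 assignments for p, q, r:
p=0, q=0, r=0: 0
p=0, q=0, r=1: 0
p=0, q=1, r=0: 1
p=0, q=1, r=1: 1
p=1, q=0, r=0: 0
p=1, q=0, r=1: 1
p=1, q=1, r=0: 1
p=1, q=1, r=1: 1
Satisfying count = 5

5


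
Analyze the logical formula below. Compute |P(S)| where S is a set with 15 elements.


The power set of a set with n elements has 2^n elements.
|P(S)| = 2^15 = 32768

32768


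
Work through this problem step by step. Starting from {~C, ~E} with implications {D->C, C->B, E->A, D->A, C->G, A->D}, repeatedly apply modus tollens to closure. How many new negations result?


Initial negated facts: {~C, ~E}
Apply modus tollens to closure:
  ~C and D->C  =>  ~D
  ~D and A->D  =>  ~A
Final negated: {~A, ~C, ~D, ~E}
New negations: {~A, ~D}
Count = 2

2


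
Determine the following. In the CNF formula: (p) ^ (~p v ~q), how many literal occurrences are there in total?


Counting literals in each clause:
Clause 1: 1 literal(s)
Clause 2: 2 literal(s)
Total = 3

3


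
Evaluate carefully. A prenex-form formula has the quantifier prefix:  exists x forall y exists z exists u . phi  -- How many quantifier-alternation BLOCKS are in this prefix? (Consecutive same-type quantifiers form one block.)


Quantifier-type sequence: E A E E  (A=forall, E=exists)
Group into maximal same-type runs:
  Ex1 | Ax1 | Ex2
Number of blocks = 3

3


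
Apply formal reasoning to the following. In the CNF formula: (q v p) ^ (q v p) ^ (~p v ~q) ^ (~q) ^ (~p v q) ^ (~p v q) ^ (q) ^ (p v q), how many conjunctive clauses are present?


A CNF formula is a conjunction of clauses.
Clauses are separated by ^.
Counting the conjuncts: 8 clauses.

8


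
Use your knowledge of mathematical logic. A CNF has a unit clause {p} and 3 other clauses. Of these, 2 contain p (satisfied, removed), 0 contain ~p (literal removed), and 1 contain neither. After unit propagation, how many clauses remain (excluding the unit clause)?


Satisfied (removed): 2
Shortened (remain): 0
Unchanged (remain): 1
Remaining = 0 + 1 = 1

1


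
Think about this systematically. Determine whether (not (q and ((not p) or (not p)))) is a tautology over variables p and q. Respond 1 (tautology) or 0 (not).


Check all 4 assignments:
p=0, q=0: 1
p=0, q=1: 0
p=1, q=0: 1
p=1, q=1: 1
Satisfying count = 3/4.
Tautology iff count = 4: no.

0


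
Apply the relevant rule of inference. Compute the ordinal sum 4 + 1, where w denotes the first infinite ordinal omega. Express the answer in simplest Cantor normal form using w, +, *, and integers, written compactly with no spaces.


Compute 4 + 1.
Ordinal + is associative but NOT commutative; for finite n>0, n + w = w but w + n stays w+n.
Both operands finite; ordinal + agrees with natural +: 4 + 1 = 5.
Result = 5

5


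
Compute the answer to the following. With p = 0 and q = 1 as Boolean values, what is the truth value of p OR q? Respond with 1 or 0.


p = 0, q = 1
Operation: p OR q
Evaluate: 0 OR 1 = 1

1


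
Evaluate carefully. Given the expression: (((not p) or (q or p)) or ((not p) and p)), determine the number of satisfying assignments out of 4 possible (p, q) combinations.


Check all 4 assignments:
p=0, q=0: 1
p=0, q=1: 1
p=1, q=0: 1
p=1, q=1: 1
Count of True = 4

4


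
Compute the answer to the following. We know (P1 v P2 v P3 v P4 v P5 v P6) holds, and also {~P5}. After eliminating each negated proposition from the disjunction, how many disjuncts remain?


Original disjuncts (6): P1, P2, P3, P4, P5, P6
Negated (eliminate): ~P5
Remaining disjuncts: P1, P2, P3, P4, P6
Count = 6 - 1 = 5

5


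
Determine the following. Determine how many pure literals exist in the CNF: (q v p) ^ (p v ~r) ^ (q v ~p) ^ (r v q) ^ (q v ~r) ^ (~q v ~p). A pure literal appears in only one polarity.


Check each variable for pure literal status:
p: mixed (not pure)
q: mixed (not pure)
r: mixed (not pure)
Pure literal count = 0

0


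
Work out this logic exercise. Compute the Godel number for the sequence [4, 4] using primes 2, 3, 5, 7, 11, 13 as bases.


Encode each element as an exponent of the corresponding prime:
  2^4 = 16
  3^4 = 81
Product = 16 * 81 = 1296

1296


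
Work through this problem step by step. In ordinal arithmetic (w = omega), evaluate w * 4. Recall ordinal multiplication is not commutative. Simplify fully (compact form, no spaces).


Compute w * 4.
Ordinal * is associative and left-distributive over +, but NOT commutative; for finite n>1, n*w = w but w*n stays w*n.
w * 4 means 4 copies of w concatenated: w*4.
Result = w*4

w*4


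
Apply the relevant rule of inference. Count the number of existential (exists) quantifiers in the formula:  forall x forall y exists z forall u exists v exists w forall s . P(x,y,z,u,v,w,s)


Quantifier prefix: forall x forall y exists z forall u exists v exists w forall s
Mark each quantifier type:
  U U E U E E U
Universal count = 4, Existential count = 3
Asked for existential (exists) quantifiers: 3

3


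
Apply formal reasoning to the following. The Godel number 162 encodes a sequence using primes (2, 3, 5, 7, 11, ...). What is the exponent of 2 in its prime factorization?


Factorize 162 by dividing by 2 repeatedly.
Division steps: 2 divides 162 exactly 1 time(s).
Exponent of 2 = 1

1


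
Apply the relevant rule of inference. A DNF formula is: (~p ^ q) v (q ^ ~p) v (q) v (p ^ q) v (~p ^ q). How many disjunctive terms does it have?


A DNF formula is a disjunction of terms (conjunctions).
Terms are separated by v.
Counting the disjuncts: 5 terms.

5


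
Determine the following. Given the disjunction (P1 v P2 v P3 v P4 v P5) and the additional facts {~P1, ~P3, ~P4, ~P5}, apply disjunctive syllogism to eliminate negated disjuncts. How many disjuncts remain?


Original disjuncts (5): P1, P2, P3, P4, P5
Negated (eliminate): ~P1, ~P3, ~P4, ~P5
Remaining disjuncts: P2
Count = 5 - 4 = 1

1


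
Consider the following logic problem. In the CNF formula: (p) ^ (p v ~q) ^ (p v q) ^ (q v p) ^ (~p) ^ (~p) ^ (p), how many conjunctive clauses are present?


A CNF formula is a conjunction of clauses.
Clauses are separated by ^.
Counting the conjuncts: 7 clauses.

7


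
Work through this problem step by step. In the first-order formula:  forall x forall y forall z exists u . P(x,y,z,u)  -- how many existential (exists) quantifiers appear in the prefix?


Quantifier prefix: forall x forall y forall z exists u
Mark each quantifier type:
  U U U E
Universal count = 3, Existential count = 1
Asked for existential (exists) quantifiers: 1

1


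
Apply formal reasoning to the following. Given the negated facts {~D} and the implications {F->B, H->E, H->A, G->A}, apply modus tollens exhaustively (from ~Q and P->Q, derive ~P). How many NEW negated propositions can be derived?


Initial negated facts: {~D}
Apply modus tollens to closure:
  (no implication fires)
Final negated: {~D}
New negations: {(none)}
Count = 0

0


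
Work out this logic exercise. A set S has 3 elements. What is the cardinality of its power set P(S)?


The power set of a set with n elements has 2^n elements.
|P(S)| = 2^3 = 8

8


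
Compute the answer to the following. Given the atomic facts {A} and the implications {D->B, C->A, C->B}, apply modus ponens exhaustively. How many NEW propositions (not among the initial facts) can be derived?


Initial facts: {A}
Apply modus ponens to closure:
  (no implication fires)
Final known: {A}
New propositions: {(none)}
Count = 0

0


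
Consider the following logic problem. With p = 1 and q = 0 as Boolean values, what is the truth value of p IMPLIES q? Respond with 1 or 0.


p = 1, q = 0
Operation: p IMPLIES q
Evaluate: 1 IMPLIES 0 = 0

0


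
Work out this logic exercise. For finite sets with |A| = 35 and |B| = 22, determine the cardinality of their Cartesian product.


The Cartesian product A x B contains all ordered pairs (a, b).
|A x B| = |A| * |B| = 35 * 22 = 770

770


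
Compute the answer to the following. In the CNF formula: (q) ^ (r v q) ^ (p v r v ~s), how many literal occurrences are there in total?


Counting literals in each clause:
Clause 1: 1 literal(s)
Clause 2: 2 literal(s)
Clause 3: 3 literal(s)
Total = 6

6


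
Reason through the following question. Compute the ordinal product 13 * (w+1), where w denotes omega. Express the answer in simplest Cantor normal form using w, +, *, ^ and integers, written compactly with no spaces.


Compute 13 * (w+1).
Ordinal * is associative and left-distributive over +, but NOT commutative; for finite n>1, n*w = w but w*n stays w*n.
By left-distributivity: 13 * (w+1) = 13*w + 13*1 = w + 13 = w+13.
Result = w+13

w+13


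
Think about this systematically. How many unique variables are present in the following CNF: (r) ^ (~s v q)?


Identify each variable that appears in the formula.
Variables found: q, r, s
Count = 3

3


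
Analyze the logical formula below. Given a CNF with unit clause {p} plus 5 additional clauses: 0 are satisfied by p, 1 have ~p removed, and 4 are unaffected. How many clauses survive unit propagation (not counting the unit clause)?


Satisfied (removed): 0
Shortened (remain): 1
Unchanged (remain): 4
Remaining = 1 + 4 = 5

5


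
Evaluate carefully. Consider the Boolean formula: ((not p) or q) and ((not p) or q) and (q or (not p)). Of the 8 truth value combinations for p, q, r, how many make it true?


Evaluate all 8 assignments for p, q, r:
p=0, q=0, r=0: 1
p=0, q=0, r=1: 1
p=0, q=1, r=0: 1
p=0, q=1, r=1: 1
p=1, q=0, r=0: 0
p=1, q=0, r=1: 0
p=1, q=1, r=0: 1
p=1, q=1, r=1: 1
Satisfying count = 6

6


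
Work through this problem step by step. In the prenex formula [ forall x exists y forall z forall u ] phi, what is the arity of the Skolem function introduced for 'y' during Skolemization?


Quantifier prefix: forall x exists y forall z forall u
'y' is existentially quantified at position 2.
Universal variables preceding it: x
Skolem function arity = 1

1


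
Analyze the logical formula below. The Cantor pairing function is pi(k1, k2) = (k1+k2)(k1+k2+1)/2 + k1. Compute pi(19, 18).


k1 + k2 = 37
(k1+k2)(k1+k2+1)/2 = 37 * 38 / 2 = 703
pi = 703 + 19 = 722

722


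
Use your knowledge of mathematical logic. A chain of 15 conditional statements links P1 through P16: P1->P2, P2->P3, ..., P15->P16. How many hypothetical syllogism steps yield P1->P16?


With 15 implications in a chain connecting 16 propositions:
P1->P2, P2->P3, ..., P15->P16
Steps needed = (number of implications) - 1 = 15 - 1 = 14

14


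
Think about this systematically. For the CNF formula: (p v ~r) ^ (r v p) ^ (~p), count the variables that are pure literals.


Check each variable for pure literal status:
p: mixed (not pure)
q: absent (not pure)
r: mixed (not pure)
Pure literal count = 0

0


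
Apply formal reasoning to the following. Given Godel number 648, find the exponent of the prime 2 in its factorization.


Factorize 648 by dividing by 2 repeatedly.
Division steps: 2 divides 648 exactly 3 time(s).
Exponent of 2 = 3

3


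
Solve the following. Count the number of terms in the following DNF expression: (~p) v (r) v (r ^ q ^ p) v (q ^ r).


A DNF formula is a disjunction of terms (conjunctions).
Terms are separated by v.
Counting the disjuncts: 4 terms.

4


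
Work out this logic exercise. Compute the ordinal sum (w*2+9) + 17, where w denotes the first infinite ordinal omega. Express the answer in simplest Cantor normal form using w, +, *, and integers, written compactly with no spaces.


Compute (w*2+9) + 17.
Ordinal + is associative but NOT commutative; for finite n>0, n + w = w but w + n stays w+n.
By associativity: (w*2+9) + 17 = w*2 + (9+17) = w*2+26.
Result = w*2+26

w*2+26


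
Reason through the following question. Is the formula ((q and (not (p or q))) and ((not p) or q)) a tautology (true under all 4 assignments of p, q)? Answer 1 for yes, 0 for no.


Check all 4 assignments:
p=0, q=0: 0
p=0, q=1: 0
p=1, q=0: 0
p=1, q=1: 0
Satisfying count = 0/4.
Tautology iff count = 4: no.

0


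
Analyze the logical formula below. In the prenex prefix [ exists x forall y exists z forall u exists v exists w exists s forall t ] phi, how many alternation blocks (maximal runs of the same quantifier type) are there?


Quantifier-type sequence: E A E A E E E A  (A=forall, E=exists)
Group into maximal same-type runs:
  Ex1 | Ax1 | Ex1 | Ax1 | Ex3 | Ax1
Number of blocks = 6

6


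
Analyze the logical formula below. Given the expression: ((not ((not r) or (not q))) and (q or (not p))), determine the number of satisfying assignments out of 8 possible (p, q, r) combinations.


Check all 8 assignments:
p=0, q=0, r=0: 0
p=0, q=0, r=1: 0
p=0, q=1, r=0: 0
p=0, q=1, r=1: 1
p=1, q=0, r=0: 0
p=1, q=0, r=1: 0
p=1, q=1, r=0: 0
p=1, q=1, r=1: 1
Count of True = 2

2


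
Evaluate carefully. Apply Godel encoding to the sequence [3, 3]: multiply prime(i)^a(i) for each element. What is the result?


Encode each element as an exponent of the corresponding prime:
  2^3 = 8
  3^3 = 27
Product = 8 * 27 = 216

216


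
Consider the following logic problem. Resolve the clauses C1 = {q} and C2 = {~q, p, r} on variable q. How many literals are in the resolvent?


Remove q from C1 and ~q from C2.
C1 remainder: {}
C2 remainder: {p, r}
Union (resolvent): {p, r}
Resolvent has 2 literal(s).

2


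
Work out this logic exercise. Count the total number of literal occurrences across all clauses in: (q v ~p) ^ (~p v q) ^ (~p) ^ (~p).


Counting literals in each clause:
Clause 1: 2 literal(s)
Clause 2: 2 literal(s)
Clause 3: 1 literal(s)
Clause 4: 1 literal(s)
Total = 6

6


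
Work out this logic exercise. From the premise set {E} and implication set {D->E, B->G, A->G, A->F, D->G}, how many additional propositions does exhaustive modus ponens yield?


Initial facts: {E}
Apply modus ponens to closure:
  (no implication fires)
Final known: {E}
New propositions: {(none)}
Count = 0

0


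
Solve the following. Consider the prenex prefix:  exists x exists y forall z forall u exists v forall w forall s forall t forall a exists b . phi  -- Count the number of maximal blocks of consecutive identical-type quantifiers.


Quantifier-type sequence: E E A A E A A A A E  (A=forall, E=exists)
Group into maximal same-type runs:
  Ex2 | Ax2 | Ex1 | Ax4 | Ex1
Number of blocks = 5

5


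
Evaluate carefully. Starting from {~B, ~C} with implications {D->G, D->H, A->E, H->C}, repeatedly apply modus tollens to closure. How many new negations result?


Initial negated facts: {~B, ~C}
Apply modus tollens to closure:
  ~C and H->C  =>  ~H
  ~H and D->H  =>  ~D
Final negated: {~B, ~C, ~D, ~H}
New negations: {~D, ~H}
Count = 2

2


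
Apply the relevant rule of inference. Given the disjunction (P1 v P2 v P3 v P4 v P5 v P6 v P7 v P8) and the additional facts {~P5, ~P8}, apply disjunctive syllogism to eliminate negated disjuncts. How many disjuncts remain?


Original disjuncts (8): P1, P2, P3, P4, P5, P6, P7, P8
Negated (eliminate): ~P5, ~P8
Remaining disjuncts: P1, P2, P3, P4, P6, P7
Count = 8 - 2 = 6

6


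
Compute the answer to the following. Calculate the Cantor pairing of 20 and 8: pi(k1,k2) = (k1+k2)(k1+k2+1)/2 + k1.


k1 + k2 = 28
(k1+k2)(k1+k2+1)/2 = 28 * 29 / 2 = 406
pi = 406 + 20 = 426

426


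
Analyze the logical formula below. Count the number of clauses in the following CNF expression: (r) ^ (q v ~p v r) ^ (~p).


A CNF formula is a conjunction of clauses.
Clauses are separated by ^.
Counting the conjuncts: 3 clauses.

3


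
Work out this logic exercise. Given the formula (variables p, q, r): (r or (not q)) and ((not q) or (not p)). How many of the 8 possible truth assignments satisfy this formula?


Evaluate all 8 assignments for p, q, r:
p=0, q=0, r=0: 1
p=0, q=0, r=1: 1
p=0, q=1, r=0: 0
p=0, q=1, r=1: 1
p=1, q=0, r=0: 1
p=1, q=0, r=1: 1
p=1, q=1, r=0: 0
p=1, q=1, r=1: 0
Satisfying count = 5

5


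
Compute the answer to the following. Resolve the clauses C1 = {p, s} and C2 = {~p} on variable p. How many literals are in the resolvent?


Remove p from C1 and ~p from C2.
C1 remainder: {s}
C2 remainder: {}
Union (resolvent): {s}
Resolvent has 1 literal(s).

1


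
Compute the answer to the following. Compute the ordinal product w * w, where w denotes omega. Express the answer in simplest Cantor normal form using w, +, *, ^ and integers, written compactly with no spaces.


Compute w * w.
Ordinal * is associative and left-distributive over +, but NOT commutative; for finite n>1, n*w = w but w*n stays w*n.
w * w = w^2 by definition.
Result = w^2

w^2


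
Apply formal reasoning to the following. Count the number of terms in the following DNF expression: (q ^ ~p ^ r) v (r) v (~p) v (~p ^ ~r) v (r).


A DNF formula is a disjunction of terms (conjunctions).
Terms are separated by v.
Counting the disjuncts: 5 terms.

5


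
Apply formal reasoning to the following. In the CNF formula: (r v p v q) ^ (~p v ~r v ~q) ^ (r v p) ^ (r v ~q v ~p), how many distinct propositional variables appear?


Identify each variable that appears in the formula.
Variables found: p, q, r
Count = 3

3


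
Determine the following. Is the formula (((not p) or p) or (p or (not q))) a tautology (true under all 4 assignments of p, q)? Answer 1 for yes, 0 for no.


Check all 4 assignments:
p=0, q=0: 1
p=0, q=1: 1
p=1, q=0: 1
p=1, q=1: 1
Satisfying count = 4/4.
Tautology iff count = 4: yes.

1


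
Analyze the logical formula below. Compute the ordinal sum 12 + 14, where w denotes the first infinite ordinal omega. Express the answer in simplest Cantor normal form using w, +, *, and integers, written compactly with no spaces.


Compute 12 + 14.
Ordinal + is associative but NOT commutative; for finite n>0, n + w = w but w + n stays w+n.
Both operands finite; ordinal + agrees with natural +: 12 + 14 = 26.
Result = 26

26


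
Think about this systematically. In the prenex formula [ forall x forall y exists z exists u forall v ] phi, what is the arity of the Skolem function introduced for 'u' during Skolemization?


Quantifier prefix: forall x forall y exists z exists u forall v
'u' is existentially quantified at position 4.
Universal variables preceding it: x, y
Skolem function arity = 2

2


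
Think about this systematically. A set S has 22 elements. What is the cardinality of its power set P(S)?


The power set of a set with n elements has 2^n elements.
|P(S)| = 2^22 = 4194304

4194304


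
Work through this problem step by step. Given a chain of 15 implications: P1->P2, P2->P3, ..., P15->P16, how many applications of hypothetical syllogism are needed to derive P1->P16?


With 15 implications in a chain connecting 16 propositions:
P1->P2, P2->P3, ..., P15->P16
Steps needed = (number of implications) - 1 = 15 - 1 = 14

14


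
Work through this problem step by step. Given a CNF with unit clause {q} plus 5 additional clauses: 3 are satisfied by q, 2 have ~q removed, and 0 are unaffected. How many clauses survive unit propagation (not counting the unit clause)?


Satisfied (removed): 3
Shortened (remain): 2
Unchanged (remain): 0
Remaining = 2 + 0 = 2

2


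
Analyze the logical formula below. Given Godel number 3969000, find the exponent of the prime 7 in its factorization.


Factorize 3969000 by dividing by 7 repeatedly.
Division steps: 7 divides 3969000 exactly 2 time(s).
Exponent of 7 = 2

2


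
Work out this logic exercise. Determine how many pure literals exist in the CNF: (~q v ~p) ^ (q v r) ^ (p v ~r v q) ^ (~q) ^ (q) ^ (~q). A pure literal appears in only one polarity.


Check each variable for pure literal status:
p: mixed (not pure)
q: mixed (not pure)
r: mixed (not pure)
Pure literal count = 0

0


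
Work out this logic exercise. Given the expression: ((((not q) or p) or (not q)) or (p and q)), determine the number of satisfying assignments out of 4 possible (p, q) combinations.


Check all 4 assignments:
p=0, q=0: 1
p=0, q=1: 0
p=1, q=0: 1
p=1, q=1: 1
Count of True = 3

3


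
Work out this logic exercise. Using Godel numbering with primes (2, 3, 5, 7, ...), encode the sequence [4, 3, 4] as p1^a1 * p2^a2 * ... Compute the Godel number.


Encode each element as an exponent of the corresponding prime:
  2^4 = 16
  3^3 = 27
  5^4 = 625
Product = 16 * 27 * 625 = 270000

270000


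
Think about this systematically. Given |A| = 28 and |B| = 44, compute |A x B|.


The Cartesian product A x B contains all ordered pairs (a, b).
|A x B| = |A| * |B| = 28 * 44 = 1232

1232


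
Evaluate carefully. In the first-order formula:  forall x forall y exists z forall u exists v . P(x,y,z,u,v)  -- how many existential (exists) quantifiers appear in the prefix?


Quantifier prefix: forall x forall y exists z forall u exists v
Mark each quantifier type:
  U U E U E
Universal count = 3, Existential count = 2
Asked for existential (exists) quantifiers: 2

2


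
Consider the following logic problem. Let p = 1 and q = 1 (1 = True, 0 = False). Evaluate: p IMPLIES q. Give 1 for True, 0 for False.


p = 1, q = 1
Operation: p IMPLIES q
Evaluate: 1 IMPLIES 1 = 1

1


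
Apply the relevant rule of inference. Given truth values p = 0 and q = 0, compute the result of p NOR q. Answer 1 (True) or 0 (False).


p = 0, q = 0
Operation: p NOR q
Evaluate: 0 NOR 0 = 1

1


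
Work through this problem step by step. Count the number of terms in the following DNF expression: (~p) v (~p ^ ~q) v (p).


A DNF formula is a disjunction of terms (conjunctions).
Terms are separated by v.
Counting the disjuncts: 3 terms.

3


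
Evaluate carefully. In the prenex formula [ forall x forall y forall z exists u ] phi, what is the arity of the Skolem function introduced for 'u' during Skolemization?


Quantifier prefix: forall x forall y forall z exists u
'u' is existentially quantified at position 4.
Universal variables preceding it: x, y, z
Skolem function arity = 3

3


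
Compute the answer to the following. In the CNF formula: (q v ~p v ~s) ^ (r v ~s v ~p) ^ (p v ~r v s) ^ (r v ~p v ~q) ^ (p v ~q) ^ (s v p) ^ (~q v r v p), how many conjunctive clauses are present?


A CNF formula is a conjunction of clauses.
Clauses are separated by ^.
Counting the conjuncts: 7 clauses.

7


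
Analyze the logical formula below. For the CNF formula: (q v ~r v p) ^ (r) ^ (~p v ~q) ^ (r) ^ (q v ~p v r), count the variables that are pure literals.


Check each variable for pure literal status:
p: mixed (not pure)
q: mixed (not pure)
r: mixed (not pure)
Pure literal count = 0

0


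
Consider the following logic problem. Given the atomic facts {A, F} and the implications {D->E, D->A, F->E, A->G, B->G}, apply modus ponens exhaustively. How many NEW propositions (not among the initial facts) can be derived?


Initial facts: {A, F}
Apply modus ponens to closure:
  F and F->E  =>  E
  A and A->G  =>  G
Final known: {A, E, F, G}
New propositions: {E, G}
Count = 2

2


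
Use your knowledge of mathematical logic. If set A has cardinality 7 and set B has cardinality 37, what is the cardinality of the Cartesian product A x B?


The Cartesian product A x B contains all ordered pairs (a, b).
|A x B| = |A| * |B| = 7 * 37 = 259

259


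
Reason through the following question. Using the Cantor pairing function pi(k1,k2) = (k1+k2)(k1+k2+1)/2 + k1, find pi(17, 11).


k1 + k2 = 28
(k1+k2)(k1+k2+1)/2 = 28 * 29 / 2 = 406
pi = 406 + 17 = 423

423


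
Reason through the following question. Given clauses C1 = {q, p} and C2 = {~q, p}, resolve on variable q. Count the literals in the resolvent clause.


Remove q from C1 and ~q from C2.
C1 remainder: {p}
C2 remainder: {p}
Union (resolvent): {p}
Resolvent has 1 literal(s).

1


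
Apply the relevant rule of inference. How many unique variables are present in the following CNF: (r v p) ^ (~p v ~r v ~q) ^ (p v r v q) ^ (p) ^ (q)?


Identify each variable that appears in the formula.
Variables found: p, q, r
Count = 3

3


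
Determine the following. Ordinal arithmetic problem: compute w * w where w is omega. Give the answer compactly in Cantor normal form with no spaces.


Compute w * w.
Ordinal * is associative and left-distributive over +, but NOT commutative; for finite n>1, n*w = w but w*n stays w*n.
w * w = w^2 by definition.
Result = w^2

w^2


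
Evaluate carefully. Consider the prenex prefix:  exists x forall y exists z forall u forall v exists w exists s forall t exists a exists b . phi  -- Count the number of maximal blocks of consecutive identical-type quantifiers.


Quantifier-type sequence: E A E A A E E A E E  (A=forall, E=exists)
Group into maximal same-type runs:
  Ex1 | Ax1 | Ex1 | Ax2 | Ex2 | Ax1 | Ex2
Number of blocks = 7

7


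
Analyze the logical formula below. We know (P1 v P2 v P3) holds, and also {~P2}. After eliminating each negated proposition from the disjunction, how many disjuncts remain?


Original disjuncts (3): P1, P2, P3
Negated (eliminate): ~P2
Remaining disjuncts: P1, P3
Count = 3 - 1 = 2

2


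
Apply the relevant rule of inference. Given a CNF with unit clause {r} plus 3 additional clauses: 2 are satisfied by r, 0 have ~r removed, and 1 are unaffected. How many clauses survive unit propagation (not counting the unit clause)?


Satisfied (removed): 2
Shortened (remain): 0
Unchanged (remain): 1
Remaining = 0 + 1 = 1

1


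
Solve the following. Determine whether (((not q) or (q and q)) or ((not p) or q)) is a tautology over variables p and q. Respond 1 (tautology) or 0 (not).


Check all 4 assignments:
p=0, q=0: 1
p=0, q=1: 1
p=1, q=0: 1
p=1, q=1: 1
Satisfying count = 4/4.
Tautology iff count = 4: yes.

1


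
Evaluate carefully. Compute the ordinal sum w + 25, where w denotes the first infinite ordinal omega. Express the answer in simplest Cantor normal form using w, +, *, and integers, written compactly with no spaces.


Compute w + 25.
Ordinal + is associative but NOT commutative; for finite n>0, n + w = w but w + n stays w+n.
w + 25 is already in normal form (a successor ordinal beyond w).
Result = w+25

w+25


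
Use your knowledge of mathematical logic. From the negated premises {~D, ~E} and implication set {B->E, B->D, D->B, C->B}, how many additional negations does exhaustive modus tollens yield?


Initial negated facts: {~D, ~E}
Apply modus tollens to closure:
  ~E and B->E  =>  ~B
  ~B and C->B  =>  ~C
Final negated: {~B, ~C, ~D, ~E}
New negations: {~B, ~C}
Count = 2

2


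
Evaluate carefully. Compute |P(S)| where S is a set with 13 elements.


The power set of a set with n elements has 2^n elements.
|P(S)| = 2^13 = 8192

8192


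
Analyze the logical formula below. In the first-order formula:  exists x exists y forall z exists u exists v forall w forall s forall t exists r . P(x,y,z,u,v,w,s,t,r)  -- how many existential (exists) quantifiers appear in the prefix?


Quantifier prefix: exists x exists y forall z exists u exists v forall w forall s forall t exists r
Mark each quantifier type:
  E E U E E U U U E
Universal count = 4, Existential count = 5
Asked for existential (exists) quantifiers: 5

5


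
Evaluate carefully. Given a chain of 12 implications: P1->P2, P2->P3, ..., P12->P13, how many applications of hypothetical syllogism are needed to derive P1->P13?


With 12 implications in a chain connecting 13 propositions:
P1->P2, P2->P3, ..., P12->P13
Steps needed = (number of implications) - 1 = 12 - 1 = 11

11


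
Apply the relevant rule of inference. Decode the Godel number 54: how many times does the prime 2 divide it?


Factorize 54 by dividing by 2 repeatedly.
Division steps: 2 divides 54 exactly 1 time(s).
Exponent of 2 = 1

1


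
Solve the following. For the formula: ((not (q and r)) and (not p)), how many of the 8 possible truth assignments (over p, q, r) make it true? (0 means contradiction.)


Check all 8 assignments:
p=0, q=0, r=0: 1
p=0, q=0, r=1: 1
p=0, q=1, r=0: 1
p=0, q=1, r=1: 0
p=1, q=0, r=0: 0
p=1, q=0, r=1: 0
p=1, q=1, r=0: 0
p=1, q=1, r=1: 0
Count of True = 3

3


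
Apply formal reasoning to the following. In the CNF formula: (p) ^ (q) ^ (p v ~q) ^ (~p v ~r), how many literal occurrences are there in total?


Counting literals in each clause:
Clause 1: 1 literal(s)
Clause 2: 1 literal(s)
Clause 3: 2 literal(s)
Clause 4: 2 literal(s)
Total = 6

6


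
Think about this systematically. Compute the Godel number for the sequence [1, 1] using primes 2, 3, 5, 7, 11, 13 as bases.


Encode each element as an exponent of the corresponding prime:
  2^1 = 2
  3^1 = 3
Product = 2 * 3 = 6

6


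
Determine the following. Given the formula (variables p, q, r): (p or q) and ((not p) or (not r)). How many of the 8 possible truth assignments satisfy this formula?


Evaluate all 8 assignments for p, q, r:
p=0, q=0, r=0: 0
p=0, q=0, r=1: 0
p=0, q=1, r=0: 1
p=0, q=1, r=1: 1
p=1, q=0, r=0: 1
p=1, q=0, r=1: 0
p=1, q=1, r=0: 1
p=1, q=1, r=1: 0
Satisfying count = 4

4


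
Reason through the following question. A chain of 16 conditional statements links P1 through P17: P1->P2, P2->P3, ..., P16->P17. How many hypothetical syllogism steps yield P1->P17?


With 16 implications in a chain connecting 17 propositions:
P1->P2, P2->P3, ..., P16->P17
Steps needed = (number of implications) - 1 = 16 - 1 = 15

15


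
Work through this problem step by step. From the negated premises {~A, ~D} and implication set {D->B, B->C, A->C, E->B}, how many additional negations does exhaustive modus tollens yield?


Initial negated facts: {~A, ~D}
Apply modus tollens to closure:
  (no implication fires)
Final negated: {~A, ~D}
New negations: {(none)}
Count = 0

0


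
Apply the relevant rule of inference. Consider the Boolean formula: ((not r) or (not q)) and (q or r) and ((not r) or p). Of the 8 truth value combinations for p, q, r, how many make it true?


Evaluate all 8 assignments for p, q, r:
p=0, q=0, r=0: 0
p=0, q=0, r=1: 0
p=0, q=1, r=0: 1
p=0, q=1, r=1: 0
p=1, q=0, r=0: 0
p=1, q=0, r=1: 1
p=1, q=1, r=0: 1
p=1, q=1, r=1: 0
Satisfying count = 3

3


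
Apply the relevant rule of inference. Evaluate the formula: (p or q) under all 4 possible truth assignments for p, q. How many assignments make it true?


Check all 4 assignments:
p=0, q=0: 0
p=0, q=1: 1
p=1, q=0: 1
p=1, q=1: 1
Count of True = 3

3


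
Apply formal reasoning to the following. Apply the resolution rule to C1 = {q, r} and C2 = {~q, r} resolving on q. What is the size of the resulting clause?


Remove q from C1 and ~q from C2.
C1 remainder: {r}
C2 remainder: {r}
Union (resolvent): {r}
Resolvent has 1 literal(s).

1


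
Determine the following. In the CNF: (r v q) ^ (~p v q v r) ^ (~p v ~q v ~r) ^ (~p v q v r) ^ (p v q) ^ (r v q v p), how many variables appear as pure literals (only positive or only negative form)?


Check each variable for pure literal status:
p: mixed (not pure)
q: mixed (not pure)
r: mixed (not pure)
Pure literal count = 0

0


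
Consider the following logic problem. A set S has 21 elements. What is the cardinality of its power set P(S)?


The power set of a set with n elements has 2^n elements.
|P(S)| = 2^21 = 2097152

2097152


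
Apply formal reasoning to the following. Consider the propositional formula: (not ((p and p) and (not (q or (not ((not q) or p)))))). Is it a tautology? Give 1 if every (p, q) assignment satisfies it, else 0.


Check all 4 assignments:
p=0, q=0: 1
p=0, q=1: 1
p=1, q=0: 0
p=1, q=1: 1
Satisfying count = 3/4.
Tautology iff count = 4: no.

0


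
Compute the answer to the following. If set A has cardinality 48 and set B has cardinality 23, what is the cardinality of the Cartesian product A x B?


The Cartesian product A x B contains all ordered pairs (a, b).
|A x B| = |A| * |B| = 48 * 23 = 1104

1104


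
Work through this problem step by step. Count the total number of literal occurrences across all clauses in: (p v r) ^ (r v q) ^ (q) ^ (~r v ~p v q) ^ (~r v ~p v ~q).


Counting literals in each clause:
Clause 1: 2 literal(s)
Clause 2: 2 literal(s)
Clause 3: 1 literal(s)
Clause 4: 3 literal(s)
Clause 5: 3 literal(s)
Total = 11

11


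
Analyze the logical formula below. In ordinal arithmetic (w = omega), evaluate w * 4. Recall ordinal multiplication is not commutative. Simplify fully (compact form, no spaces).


Compute w * 4.
Ordinal * is associative and left-distributive over +, but NOT commutative; for finite n>1, n*w = w but w*n stays w*n.
w * 4 means 4 copies of w concatenated: w*4.
Result = w*4

w*4


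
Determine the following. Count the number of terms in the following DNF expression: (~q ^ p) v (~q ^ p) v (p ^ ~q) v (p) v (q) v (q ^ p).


A DNF formula is a disjunction of terms (conjunctions).
Terms are separated by v.
Counting the disjuncts: 6 terms.

6


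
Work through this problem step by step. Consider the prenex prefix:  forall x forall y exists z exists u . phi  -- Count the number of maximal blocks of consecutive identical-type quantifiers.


Quantifier-type sequence: A A E E  (A=forall, E=exists)
Group into maximal same-type runs:
  Ax2 | Ex2
Number of blocks = 2

2


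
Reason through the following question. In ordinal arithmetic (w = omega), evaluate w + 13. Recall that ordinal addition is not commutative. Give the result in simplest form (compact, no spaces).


Compute w + 13.
Ordinal + is associative but NOT commutative; for finite n>0, n + w = w but w + n stays w+n.
w + 13 is already in normal form (a successor ordinal beyond w).
Result = w+13

w+13


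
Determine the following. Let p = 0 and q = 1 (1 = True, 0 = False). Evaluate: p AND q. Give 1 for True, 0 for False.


p = 0, q = 1
Operation: p AND q
Evaluate: 0 AND 1 = 0

0


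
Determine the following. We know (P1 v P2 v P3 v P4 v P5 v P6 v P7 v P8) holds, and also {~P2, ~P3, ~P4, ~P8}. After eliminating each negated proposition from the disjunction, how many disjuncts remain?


Original disjuncts (8): P1, P2, P3, P4, P5, P6, P7, P8
Negated (eliminate): ~P2, ~P3, ~P4, ~P8
Remaining disjuncts: P1, P5, P6, P7
Count = 8 - 4 = 4

4
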